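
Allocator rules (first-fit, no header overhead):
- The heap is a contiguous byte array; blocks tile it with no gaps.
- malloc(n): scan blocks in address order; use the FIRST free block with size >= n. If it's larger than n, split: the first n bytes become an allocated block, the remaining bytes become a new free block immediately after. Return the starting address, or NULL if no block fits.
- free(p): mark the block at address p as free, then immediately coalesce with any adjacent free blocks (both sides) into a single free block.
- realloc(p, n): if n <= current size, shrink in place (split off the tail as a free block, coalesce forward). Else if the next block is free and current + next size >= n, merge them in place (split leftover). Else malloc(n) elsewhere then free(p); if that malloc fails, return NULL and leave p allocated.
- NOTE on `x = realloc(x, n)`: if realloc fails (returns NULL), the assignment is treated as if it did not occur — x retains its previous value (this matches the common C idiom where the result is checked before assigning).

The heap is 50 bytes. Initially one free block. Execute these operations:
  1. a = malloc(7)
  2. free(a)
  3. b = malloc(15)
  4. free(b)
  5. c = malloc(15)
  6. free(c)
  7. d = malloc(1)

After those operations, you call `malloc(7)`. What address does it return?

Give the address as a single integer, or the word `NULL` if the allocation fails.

Answer: 1

Derivation:
Op 1: a = malloc(7) -> a = 0; heap: [0-6 ALLOC][7-49 FREE]
Op 2: free(a) -> (freed a); heap: [0-49 FREE]
Op 3: b = malloc(15) -> b = 0; heap: [0-14 ALLOC][15-49 FREE]
Op 4: free(b) -> (freed b); heap: [0-49 FREE]
Op 5: c = malloc(15) -> c = 0; heap: [0-14 ALLOC][15-49 FREE]
Op 6: free(c) -> (freed c); heap: [0-49 FREE]
Op 7: d = malloc(1) -> d = 0; heap: [0-0 ALLOC][1-49 FREE]
malloc(7): first-fit scan over [0-0 ALLOC][1-49 FREE] -> 1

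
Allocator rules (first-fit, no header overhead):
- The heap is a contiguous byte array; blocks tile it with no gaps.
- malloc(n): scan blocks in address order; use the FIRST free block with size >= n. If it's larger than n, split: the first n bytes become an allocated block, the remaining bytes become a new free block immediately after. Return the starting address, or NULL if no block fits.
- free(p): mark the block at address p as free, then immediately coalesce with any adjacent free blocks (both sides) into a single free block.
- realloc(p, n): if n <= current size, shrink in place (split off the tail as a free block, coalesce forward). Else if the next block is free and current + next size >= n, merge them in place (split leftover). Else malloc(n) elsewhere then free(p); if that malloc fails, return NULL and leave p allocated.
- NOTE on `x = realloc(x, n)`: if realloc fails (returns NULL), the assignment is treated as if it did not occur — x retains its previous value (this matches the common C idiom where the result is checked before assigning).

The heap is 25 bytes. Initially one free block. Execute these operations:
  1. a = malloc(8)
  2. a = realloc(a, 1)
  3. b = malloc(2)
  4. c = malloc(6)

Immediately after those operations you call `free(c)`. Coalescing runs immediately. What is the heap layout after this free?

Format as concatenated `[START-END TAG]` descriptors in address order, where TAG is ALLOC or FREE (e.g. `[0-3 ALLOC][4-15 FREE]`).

Op 1: a = malloc(8) -> a = 0; heap: [0-7 ALLOC][8-24 FREE]
Op 2: a = realloc(a, 1) -> a = 0; heap: [0-0 ALLOC][1-24 FREE]
Op 3: b = malloc(2) -> b = 1; heap: [0-0 ALLOC][1-2 ALLOC][3-24 FREE]
Op 4: c = malloc(6) -> c = 3; heap: [0-0 ALLOC][1-2 ALLOC][3-8 ALLOC][9-24 FREE]
free(c): c = 3 -> block [3-8 ALLOC]; mark free, coalesce with adjacent free neighbors -> [0-0 ALLOC][1-2 ALLOC][3-24 FREE]

Answer: [0-0 ALLOC][1-2 ALLOC][3-24 FREE]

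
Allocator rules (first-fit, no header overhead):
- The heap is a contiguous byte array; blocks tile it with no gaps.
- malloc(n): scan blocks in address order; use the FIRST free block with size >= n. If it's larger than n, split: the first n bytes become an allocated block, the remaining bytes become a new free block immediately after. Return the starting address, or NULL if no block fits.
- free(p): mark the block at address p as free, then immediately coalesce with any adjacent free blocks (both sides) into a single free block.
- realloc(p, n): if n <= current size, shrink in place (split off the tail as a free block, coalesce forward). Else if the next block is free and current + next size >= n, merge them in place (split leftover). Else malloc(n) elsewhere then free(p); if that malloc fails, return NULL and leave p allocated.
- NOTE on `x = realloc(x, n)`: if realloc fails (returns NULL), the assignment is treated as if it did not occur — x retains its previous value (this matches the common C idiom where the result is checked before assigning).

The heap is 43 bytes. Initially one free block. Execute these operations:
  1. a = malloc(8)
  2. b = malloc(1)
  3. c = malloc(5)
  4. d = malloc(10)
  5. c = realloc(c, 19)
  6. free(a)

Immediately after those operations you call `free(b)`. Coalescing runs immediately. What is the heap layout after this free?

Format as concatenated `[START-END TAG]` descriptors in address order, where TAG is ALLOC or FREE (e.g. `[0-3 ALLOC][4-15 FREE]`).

Op 1: a = malloc(8) -> a = 0; heap: [0-7 ALLOC][8-42 FREE]
Op 2: b = malloc(1) -> b = 8; heap: [0-7 ALLOC][8-8 ALLOC][9-42 FREE]
Op 3: c = malloc(5) -> c = 9; heap: [0-7 ALLOC][8-8 ALLOC][9-13 ALLOC][14-42 FREE]
Op 4: d = malloc(10) -> d = 14; heap: [0-7 ALLOC][8-8 ALLOC][9-13 ALLOC][14-23 ALLOC][24-42 FREE]
Op 5: c = realloc(c, 19) -> c = 24; heap: [0-7 ALLOC][8-8 ALLOC][9-13 FREE][14-23 ALLOC][24-42 ALLOC]
Op 6: free(a) -> (freed a); heap: [0-7 FREE][8-8 ALLOC][9-13 FREE][14-23 ALLOC][24-42 ALLOC]
free(b): b = 8 -> block [8-8 ALLOC]; mark free, coalesce with adjacent free neighbors -> [0-13 FREE][14-23 ALLOC][24-42 ALLOC]

Answer: [0-13 FREE][14-23 ALLOC][24-42 ALLOC]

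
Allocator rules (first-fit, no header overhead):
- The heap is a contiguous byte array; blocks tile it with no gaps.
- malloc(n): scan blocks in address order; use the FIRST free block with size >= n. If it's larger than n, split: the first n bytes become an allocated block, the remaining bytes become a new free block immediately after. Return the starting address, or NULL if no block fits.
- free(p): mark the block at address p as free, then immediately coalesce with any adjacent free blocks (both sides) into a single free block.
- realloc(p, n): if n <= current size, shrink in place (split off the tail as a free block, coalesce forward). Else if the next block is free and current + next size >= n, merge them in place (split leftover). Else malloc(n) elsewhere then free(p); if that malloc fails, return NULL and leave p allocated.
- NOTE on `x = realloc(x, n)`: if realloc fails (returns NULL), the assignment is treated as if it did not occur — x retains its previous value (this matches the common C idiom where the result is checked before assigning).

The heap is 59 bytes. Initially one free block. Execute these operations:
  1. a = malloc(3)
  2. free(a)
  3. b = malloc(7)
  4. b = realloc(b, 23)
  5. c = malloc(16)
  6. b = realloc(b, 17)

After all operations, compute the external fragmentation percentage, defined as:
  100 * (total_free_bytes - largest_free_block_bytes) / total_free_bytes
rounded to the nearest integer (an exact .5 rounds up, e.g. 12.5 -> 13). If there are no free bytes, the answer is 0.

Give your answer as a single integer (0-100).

Answer: 23

Derivation:
Op 1: a = malloc(3) -> a = 0; heap: [0-2 ALLOC][3-58 FREE]
Op 2: free(a) -> (freed a); heap: [0-58 FREE]
Op 3: b = malloc(7) -> b = 0; heap: [0-6 ALLOC][7-58 FREE]
Op 4: b = realloc(b, 23) -> b = 0; heap: [0-22 ALLOC][23-58 FREE]
Op 5: c = malloc(16) -> c = 23; heap: [0-22 ALLOC][23-38 ALLOC][39-58 FREE]
Op 6: b = realloc(b, 17) -> b = 0; heap: [0-16 ALLOC][17-22 FREE][23-38 ALLOC][39-58 FREE]
Free blocks: [6 20] total_free=26 largest=20 -> 100*(26-20)/26 = 600/26 ≈ 23.077 -> rounds to 23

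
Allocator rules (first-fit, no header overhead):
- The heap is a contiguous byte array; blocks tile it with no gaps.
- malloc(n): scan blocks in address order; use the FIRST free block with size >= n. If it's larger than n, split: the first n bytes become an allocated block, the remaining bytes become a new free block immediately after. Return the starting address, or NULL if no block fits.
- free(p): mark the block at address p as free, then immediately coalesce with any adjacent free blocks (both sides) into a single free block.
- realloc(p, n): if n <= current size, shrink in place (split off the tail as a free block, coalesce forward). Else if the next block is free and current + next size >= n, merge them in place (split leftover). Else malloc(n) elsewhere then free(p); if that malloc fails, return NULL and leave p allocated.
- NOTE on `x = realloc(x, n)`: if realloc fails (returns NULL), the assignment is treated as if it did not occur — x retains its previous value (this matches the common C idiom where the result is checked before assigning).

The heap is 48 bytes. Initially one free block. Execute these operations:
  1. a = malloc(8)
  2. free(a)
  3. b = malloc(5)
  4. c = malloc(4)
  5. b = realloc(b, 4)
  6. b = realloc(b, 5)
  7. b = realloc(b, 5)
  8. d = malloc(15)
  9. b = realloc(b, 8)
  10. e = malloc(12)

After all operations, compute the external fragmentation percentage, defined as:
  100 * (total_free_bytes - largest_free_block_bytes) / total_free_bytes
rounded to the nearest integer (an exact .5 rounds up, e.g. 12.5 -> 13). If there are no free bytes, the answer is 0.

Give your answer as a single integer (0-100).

Op 1: a = malloc(8) -> a = 0; heap: [0-7 ALLOC][8-47 FREE]
Op 2: free(a) -> (freed a); heap: [0-47 FREE]
Op 3: b = malloc(5) -> b = 0; heap: [0-4 ALLOC][5-47 FREE]
Op 4: c = malloc(4) -> c = 5; heap: [0-4 ALLOC][5-8 ALLOC][9-47 FREE]
Op 5: b = realloc(b, 4) -> b = 0; heap: [0-3 ALLOC][4-4 FREE][5-8 ALLOC][9-47 FREE]
Op 6: b = realloc(b, 5) -> b = 0; heap: [0-4 ALLOC][5-8 ALLOC][9-47 FREE]
Op 7: b = realloc(b, 5) -> b = 0; heap: [0-4 ALLOC][5-8 ALLOC][9-47 FREE]
Op 8: d = malloc(15) -> d = 9; heap: [0-4 ALLOC][5-8 ALLOC][9-23 ALLOC][24-47 FREE]
Op 9: b = realloc(b, 8) -> b = 24; heap: [0-4 FREE][5-8 ALLOC][9-23 ALLOC][24-31 ALLOC][32-47 FREE]
Op 10: e = malloc(12) -> e = 32; heap: [0-4 FREE][5-8 ALLOC][9-23 ALLOC][24-31 ALLOC][32-43 ALLOC][44-47 FREE]
Free blocks: [5 4] total_free=9 largest=5 -> 100*(9-5)/9 = 400/9 ≈ 44.444 -> rounds to 44

Answer: 44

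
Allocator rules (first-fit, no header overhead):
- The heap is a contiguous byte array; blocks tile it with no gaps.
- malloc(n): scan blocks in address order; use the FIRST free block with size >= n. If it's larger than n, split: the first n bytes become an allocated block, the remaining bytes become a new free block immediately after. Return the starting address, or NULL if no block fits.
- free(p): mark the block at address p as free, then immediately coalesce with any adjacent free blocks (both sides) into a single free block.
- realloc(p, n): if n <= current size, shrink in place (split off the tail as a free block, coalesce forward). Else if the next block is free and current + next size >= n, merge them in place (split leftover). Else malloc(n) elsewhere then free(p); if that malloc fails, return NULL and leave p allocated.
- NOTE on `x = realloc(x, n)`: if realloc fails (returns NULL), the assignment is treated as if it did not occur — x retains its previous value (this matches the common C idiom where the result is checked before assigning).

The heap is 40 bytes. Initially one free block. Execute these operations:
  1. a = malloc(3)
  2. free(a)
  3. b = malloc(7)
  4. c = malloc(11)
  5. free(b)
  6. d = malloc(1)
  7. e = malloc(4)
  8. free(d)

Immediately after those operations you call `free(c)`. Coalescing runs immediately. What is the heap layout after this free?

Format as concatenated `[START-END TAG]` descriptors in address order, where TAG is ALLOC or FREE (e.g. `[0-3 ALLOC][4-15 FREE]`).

Answer: [0-0 FREE][1-4 ALLOC][5-39 FREE]

Derivation:
Op 1: a = malloc(3) -> a = 0; heap: [0-2 ALLOC][3-39 FREE]
Op 2: free(a) -> (freed a); heap: [0-39 FREE]
Op 3: b = malloc(7) -> b = 0; heap: [0-6 ALLOC][7-39 FREE]
Op 4: c = malloc(11) -> c = 7; heap: [0-6 ALLOC][7-17 ALLOC][18-39 FREE]
Op 5: free(b) -> (freed b); heap: [0-6 FREE][7-17 ALLOC][18-39 FREE]
Op 6: d = malloc(1) -> d = 0; heap: [0-0 ALLOC][1-6 FREE][7-17 ALLOC][18-39 FREE]
Op 7: e = malloc(4) -> e = 1; heap: [0-0 ALLOC][1-4 ALLOC][5-6 FREE][7-17 ALLOC][18-39 FREE]
Op 8: free(d) -> (freed d); heap: [0-0 FREE][1-4 ALLOC][5-6 FREE][7-17 ALLOC][18-39 FREE]
free(c): c = 7 -> block [7-17 ALLOC]; mark free, coalesce with adjacent free neighbors -> [0-0 FREE][1-4 ALLOC][5-39 FREE]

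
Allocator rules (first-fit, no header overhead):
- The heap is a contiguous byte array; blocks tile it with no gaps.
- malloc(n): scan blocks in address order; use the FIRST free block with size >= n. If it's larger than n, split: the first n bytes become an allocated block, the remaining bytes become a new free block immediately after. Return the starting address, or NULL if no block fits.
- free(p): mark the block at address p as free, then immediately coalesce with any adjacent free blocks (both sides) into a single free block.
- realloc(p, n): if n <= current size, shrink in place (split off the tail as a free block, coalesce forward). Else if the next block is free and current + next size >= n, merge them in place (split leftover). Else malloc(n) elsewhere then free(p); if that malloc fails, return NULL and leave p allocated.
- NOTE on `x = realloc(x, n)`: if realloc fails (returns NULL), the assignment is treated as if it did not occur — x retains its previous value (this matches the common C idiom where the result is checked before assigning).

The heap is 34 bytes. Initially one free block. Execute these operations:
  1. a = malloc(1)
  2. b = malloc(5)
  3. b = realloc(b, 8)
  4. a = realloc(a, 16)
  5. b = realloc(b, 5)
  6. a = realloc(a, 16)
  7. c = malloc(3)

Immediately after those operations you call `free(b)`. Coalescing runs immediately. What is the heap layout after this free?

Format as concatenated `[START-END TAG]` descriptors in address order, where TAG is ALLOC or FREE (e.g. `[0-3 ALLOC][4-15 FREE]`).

Op 1: a = malloc(1) -> a = 0; heap: [0-0 ALLOC][1-33 FREE]
Op 2: b = malloc(5) -> b = 1; heap: [0-0 ALLOC][1-5 ALLOC][6-33 FREE]
Op 3: b = realloc(b, 8) -> b = 1; heap: [0-0 ALLOC][1-8 ALLOC][9-33 FREE]
Op 4: a = realloc(a, 16) -> a = 9; heap: [0-0 FREE][1-8 ALLOC][9-24 ALLOC][25-33 FREE]
Op 5: b = realloc(b, 5) -> b = 1; heap: [0-0 FREE][1-5 ALLOC][6-8 FREE][9-24 ALLOC][25-33 FREE]
Op 6: a = realloc(a, 16) -> a = 9; heap: [0-0 FREE][1-5 ALLOC][6-8 FREE][9-24 ALLOC][25-33 FREE]
Op 7: c = malloc(3) -> c = 6; heap: [0-0 FREE][1-5 ALLOC][6-8 ALLOC][9-24 ALLOC][25-33 FREE]
free(b): b = 1 -> block [1-5 ALLOC]; mark free, coalesce with adjacent free neighbors -> [0-5 FREE][6-8 ALLOC][9-24 ALLOC][25-33 FREE]

Answer: [0-5 FREE][6-8 ALLOC][9-24 ALLOC][25-33 FREE]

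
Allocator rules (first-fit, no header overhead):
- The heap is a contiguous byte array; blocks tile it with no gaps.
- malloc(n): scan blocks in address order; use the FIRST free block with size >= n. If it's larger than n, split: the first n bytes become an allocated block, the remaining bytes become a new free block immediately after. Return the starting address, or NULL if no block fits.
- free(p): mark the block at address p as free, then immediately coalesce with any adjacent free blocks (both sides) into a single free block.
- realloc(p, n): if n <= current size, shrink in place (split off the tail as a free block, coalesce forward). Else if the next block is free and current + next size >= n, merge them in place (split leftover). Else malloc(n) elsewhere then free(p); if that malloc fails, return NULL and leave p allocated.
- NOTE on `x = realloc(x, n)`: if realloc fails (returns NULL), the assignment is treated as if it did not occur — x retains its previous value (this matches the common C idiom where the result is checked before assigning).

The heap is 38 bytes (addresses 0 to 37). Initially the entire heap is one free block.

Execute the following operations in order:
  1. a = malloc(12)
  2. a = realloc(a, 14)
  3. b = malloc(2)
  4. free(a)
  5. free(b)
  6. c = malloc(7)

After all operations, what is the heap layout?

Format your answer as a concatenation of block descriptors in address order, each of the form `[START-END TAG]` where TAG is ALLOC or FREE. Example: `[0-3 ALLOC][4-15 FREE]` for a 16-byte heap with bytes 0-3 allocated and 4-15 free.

Op 1: a = malloc(12) -> a = 0; heap: [0-11 ALLOC][12-37 FREE]
Op 2: a = realloc(a, 14) -> a = 0; heap: [0-13 ALLOC][14-37 FREE]
Op 3: b = malloc(2) -> b = 14; heap: [0-13 ALLOC][14-15 ALLOC][16-37 FREE]
Op 4: free(a) -> (freed a); heap: [0-13 FREE][14-15 ALLOC][16-37 FREE]
Op 5: free(b) -> (freed b); heap: [0-37 FREE]
Op 6: c = malloc(7) -> c = 0; heap: [0-6 ALLOC][7-37 FREE]

Answer: [0-6 ALLOC][7-37 FREE]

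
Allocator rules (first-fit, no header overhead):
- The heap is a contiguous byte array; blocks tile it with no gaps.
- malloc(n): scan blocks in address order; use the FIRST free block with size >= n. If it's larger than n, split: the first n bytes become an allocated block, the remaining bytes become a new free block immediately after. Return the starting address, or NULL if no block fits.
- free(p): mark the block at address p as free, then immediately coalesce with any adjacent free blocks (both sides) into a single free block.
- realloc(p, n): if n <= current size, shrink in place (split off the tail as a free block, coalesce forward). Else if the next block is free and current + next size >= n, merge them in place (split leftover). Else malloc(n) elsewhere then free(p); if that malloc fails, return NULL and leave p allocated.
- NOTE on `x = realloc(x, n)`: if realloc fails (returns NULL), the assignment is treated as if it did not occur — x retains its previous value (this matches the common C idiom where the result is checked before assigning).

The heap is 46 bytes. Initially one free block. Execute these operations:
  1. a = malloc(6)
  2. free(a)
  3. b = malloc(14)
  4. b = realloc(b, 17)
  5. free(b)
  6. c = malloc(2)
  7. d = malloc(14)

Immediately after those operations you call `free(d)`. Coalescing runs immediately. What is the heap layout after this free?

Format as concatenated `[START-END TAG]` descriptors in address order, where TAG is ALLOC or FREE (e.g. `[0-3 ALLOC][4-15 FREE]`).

Answer: [0-1 ALLOC][2-45 FREE]

Derivation:
Op 1: a = malloc(6) -> a = 0; heap: [0-5 ALLOC][6-45 FREE]
Op 2: free(a) -> (freed a); heap: [0-45 FREE]
Op 3: b = malloc(14) -> b = 0; heap: [0-13 ALLOC][14-45 FREE]
Op 4: b = realloc(b, 17) -> b = 0; heap: [0-16 ALLOC][17-45 FREE]
Op 5: free(b) -> (freed b); heap: [0-45 FREE]
Op 6: c = malloc(2) -> c = 0; heap: [0-1 ALLOC][2-45 FREE]
Op 7: d = malloc(14) -> d = 2; heap: [0-1 ALLOC][2-15 ALLOC][16-45 FREE]
free(d): d = 2 -> block [2-15 ALLOC]; mark free, coalesce with adjacent free neighbors -> [0-1 ALLOC][2-45 FREE]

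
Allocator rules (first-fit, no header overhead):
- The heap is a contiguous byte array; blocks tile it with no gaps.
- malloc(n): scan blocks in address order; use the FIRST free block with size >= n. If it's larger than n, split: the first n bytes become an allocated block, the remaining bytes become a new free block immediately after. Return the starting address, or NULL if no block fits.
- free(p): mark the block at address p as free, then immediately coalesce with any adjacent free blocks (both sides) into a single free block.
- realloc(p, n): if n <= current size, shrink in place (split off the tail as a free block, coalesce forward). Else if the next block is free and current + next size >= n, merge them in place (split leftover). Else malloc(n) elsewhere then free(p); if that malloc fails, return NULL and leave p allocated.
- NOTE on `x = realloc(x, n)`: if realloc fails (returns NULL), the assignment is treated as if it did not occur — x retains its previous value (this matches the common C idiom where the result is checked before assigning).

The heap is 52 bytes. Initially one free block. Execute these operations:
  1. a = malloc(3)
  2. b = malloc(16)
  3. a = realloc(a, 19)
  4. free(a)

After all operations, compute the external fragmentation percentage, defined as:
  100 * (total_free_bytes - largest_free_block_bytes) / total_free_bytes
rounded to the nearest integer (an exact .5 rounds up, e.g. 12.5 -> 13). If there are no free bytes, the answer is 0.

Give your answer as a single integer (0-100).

Op 1: a = malloc(3) -> a = 0; heap: [0-2 ALLOC][3-51 FREE]
Op 2: b = malloc(16) -> b = 3; heap: [0-2 ALLOC][3-18 ALLOC][19-51 FREE]
Op 3: a = realloc(a, 19) -> a = 19; heap: [0-2 FREE][3-18 ALLOC][19-37 ALLOC][38-51 FREE]
Op 4: free(a) -> (freed a); heap: [0-2 FREE][3-18 ALLOC][19-51 FREE]
Free blocks: [3 33] total_free=36 largest=33 -> 100*(36-33)/36 = 300/36 ≈ 8.333 -> rounds to 8

Answer: 8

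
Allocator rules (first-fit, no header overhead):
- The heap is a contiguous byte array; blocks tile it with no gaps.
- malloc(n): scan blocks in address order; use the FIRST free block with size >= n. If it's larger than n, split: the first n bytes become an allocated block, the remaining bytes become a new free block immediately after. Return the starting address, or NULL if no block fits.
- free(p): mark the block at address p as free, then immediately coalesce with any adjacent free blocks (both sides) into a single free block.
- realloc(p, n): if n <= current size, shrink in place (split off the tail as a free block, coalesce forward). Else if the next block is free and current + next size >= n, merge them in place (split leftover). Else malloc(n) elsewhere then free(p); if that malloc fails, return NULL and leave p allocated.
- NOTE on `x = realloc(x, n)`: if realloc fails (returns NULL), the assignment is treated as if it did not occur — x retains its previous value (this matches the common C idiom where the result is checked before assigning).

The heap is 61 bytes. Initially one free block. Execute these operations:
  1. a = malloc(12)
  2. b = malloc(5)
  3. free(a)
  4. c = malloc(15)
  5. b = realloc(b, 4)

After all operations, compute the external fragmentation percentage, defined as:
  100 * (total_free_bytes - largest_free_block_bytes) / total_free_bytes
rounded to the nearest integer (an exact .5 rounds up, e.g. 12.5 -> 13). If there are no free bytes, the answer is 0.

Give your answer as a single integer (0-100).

Op 1: a = malloc(12) -> a = 0; heap: [0-11 ALLOC][12-60 FREE]
Op 2: b = malloc(5) -> b = 12; heap: [0-11 ALLOC][12-16 ALLOC][17-60 FREE]
Op 3: free(a) -> (freed a); heap: [0-11 FREE][12-16 ALLOC][17-60 FREE]
Op 4: c = malloc(15) -> c = 17; heap: [0-11 FREE][12-16 ALLOC][17-31 ALLOC][32-60 FREE]
Op 5: b = realloc(b, 4) -> b = 12; heap: [0-11 FREE][12-15 ALLOC][16-16 FREE][17-31 ALLOC][32-60 FREE]
Free blocks: [12 1 29] total_free=42 largest=29 -> 100*(42-29)/42 = 1300/42 ≈ 30.952 -> rounds to 31

Answer: 31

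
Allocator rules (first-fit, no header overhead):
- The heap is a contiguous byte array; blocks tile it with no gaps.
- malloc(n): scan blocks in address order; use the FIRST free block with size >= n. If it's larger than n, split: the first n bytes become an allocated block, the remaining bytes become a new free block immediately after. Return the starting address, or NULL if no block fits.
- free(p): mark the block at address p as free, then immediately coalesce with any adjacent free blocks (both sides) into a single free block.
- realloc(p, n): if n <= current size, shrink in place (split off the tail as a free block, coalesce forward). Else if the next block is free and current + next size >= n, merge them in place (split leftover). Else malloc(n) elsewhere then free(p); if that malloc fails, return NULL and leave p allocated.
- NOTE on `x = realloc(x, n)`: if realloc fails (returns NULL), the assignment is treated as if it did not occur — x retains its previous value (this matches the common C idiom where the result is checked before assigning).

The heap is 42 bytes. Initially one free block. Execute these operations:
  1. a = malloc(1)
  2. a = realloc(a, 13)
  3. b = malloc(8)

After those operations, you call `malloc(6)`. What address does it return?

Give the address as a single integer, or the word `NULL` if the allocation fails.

Answer: 21

Derivation:
Op 1: a = malloc(1) -> a = 0; heap: [0-0 ALLOC][1-41 FREE]
Op 2: a = realloc(a, 13) -> a = 0; heap: [0-12 ALLOC][13-41 FREE]
Op 3: b = malloc(8) -> b = 13; heap: [0-12 ALLOC][13-20 ALLOC][21-41 FREE]
malloc(6): first-fit scan over [0-12 ALLOC][13-20 ALLOC][21-41 FREE] -> 21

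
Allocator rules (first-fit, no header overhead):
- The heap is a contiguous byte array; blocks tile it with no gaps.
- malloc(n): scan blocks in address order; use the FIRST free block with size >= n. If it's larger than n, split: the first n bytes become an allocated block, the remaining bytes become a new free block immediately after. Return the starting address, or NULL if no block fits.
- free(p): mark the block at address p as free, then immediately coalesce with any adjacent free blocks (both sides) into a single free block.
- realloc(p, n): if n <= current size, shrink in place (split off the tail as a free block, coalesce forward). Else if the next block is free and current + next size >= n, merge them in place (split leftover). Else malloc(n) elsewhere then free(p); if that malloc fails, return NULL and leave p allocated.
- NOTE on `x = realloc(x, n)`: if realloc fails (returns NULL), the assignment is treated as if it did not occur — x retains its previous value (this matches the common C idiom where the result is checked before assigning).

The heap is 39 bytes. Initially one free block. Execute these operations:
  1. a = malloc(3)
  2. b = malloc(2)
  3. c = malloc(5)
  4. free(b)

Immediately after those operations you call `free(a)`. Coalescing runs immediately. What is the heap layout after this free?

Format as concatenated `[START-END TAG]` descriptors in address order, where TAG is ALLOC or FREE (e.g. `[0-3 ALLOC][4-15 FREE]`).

Op 1: a = malloc(3) -> a = 0; heap: [0-2 ALLOC][3-38 FREE]
Op 2: b = malloc(2) -> b = 3; heap: [0-2 ALLOC][3-4 ALLOC][5-38 FREE]
Op 3: c = malloc(5) -> c = 5; heap: [0-2 ALLOC][3-4 ALLOC][5-9 ALLOC][10-38 FREE]
Op 4: free(b) -> (freed b); heap: [0-2 ALLOC][3-4 FREE][5-9 ALLOC][10-38 FREE]
free(a): a = 0 -> block [0-2 ALLOC]; mark free, coalesce with adjacent free neighbors -> [0-4 FREE][5-9 ALLOC][10-38 FREE]

Answer: [0-4 FREE][5-9 ALLOC][10-38 FREE]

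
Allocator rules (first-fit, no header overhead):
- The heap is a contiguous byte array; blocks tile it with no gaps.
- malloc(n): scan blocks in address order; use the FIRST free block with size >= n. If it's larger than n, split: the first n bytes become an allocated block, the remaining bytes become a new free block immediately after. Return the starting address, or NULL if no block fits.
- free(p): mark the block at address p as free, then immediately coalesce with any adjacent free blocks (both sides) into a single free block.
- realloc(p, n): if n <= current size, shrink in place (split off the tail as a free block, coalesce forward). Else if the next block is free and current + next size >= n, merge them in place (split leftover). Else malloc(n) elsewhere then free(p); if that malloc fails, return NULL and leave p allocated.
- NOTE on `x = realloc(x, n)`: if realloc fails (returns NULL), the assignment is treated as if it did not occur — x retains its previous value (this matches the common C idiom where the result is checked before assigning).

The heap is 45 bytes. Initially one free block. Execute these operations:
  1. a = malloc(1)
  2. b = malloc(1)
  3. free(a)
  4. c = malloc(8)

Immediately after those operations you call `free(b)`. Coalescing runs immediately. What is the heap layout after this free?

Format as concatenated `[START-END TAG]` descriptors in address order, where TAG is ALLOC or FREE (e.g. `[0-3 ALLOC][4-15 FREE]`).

Answer: [0-1 FREE][2-9 ALLOC][10-44 FREE]

Derivation:
Op 1: a = malloc(1) -> a = 0; heap: [0-0 ALLOC][1-44 FREE]
Op 2: b = malloc(1) -> b = 1; heap: [0-0 ALLOC][1-1 ALLOC][2-44 FREE]
Op 3: free(a) -> (freed a); heap: [0-0 FREE][1-1 ALLOC][2-44 FREE]
Op 4: c = malloc(8) -> c = 2; heap: [0-0 FREE][1-1 ALLOC][2-9 ALLOC][10-44 FREE]
free(b): b = 1 -> block [1-1 ALLOC]; mark free, coalesce with adjacent free neighbors -> [0-1 FREE][2-9 ALLOC][10-44 FREE]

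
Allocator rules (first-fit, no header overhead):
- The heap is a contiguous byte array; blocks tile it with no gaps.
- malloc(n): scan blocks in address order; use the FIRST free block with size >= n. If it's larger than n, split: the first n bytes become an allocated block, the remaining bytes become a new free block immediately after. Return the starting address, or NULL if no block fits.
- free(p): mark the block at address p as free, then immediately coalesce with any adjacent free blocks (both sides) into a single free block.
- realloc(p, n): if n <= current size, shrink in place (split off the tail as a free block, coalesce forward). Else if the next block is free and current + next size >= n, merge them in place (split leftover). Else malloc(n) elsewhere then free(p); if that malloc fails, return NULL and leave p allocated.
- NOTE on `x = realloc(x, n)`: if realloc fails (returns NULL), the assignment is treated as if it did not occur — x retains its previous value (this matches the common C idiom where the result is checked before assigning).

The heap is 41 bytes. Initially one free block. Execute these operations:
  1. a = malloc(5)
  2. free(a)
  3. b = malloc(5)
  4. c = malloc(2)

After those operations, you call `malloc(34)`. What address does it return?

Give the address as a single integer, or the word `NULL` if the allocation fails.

Op 1: a = malloc(5) -> a = 0; heap: [0-4 ALLOC][5-40 FREE]
Op 2: free(a) -> (freed a); heap: [0-40 FREE]
Op 3: b = malloc(5) -> b = 0; heap: [0-4 ALLOC][5-40 FREE]
Op 4: c = malloc(2) -> c = 5; heap: [0-4 ALLOC][5-6 ALLOC][7-40 FREE]
malloc(34): first-fit scan over [0-4 ALLOC][5-6 ALLOC][7-40 FREE] -> 7

Answer: 7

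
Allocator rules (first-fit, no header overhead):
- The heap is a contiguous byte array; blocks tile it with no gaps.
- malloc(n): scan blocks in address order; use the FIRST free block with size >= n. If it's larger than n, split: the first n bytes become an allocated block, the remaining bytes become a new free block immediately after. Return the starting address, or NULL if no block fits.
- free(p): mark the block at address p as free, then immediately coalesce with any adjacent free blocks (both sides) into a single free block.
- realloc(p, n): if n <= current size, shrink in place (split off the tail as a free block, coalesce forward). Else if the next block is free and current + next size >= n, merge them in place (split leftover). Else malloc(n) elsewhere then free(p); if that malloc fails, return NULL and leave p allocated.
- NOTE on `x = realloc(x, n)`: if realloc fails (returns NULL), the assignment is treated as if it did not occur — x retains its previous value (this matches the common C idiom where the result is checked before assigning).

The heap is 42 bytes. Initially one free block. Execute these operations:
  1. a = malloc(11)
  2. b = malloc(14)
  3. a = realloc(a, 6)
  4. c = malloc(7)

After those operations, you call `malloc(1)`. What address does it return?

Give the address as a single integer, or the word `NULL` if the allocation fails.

Answer: 6

Derivation:
Op 1: a = malloc(11) -> a = 0; heap: [0-10 ALLOC][11-41 FREE]
Op 2: b = malloc(14) -> b = 11; heap: [0-10 ALLOC][11-24 ALLOC][25-41 FREE]
Op 3: a = realloc(a, 6) -> a = 0; heap: [0-5 ALLOC][6-10 FREE][11-24 ALLOC][25-41 FREE]
Op 4: c = malloc(7) -> c = 25; heap: [0-5 ALLOC][6-10 FREE][11-24 ALLOC][25-31 ALLOC][32-41 FREE]
malloc(1): first-fit scan over [0-5 ALLOC][6-10 FREE][11-24 ALLOC][25-31 ALLOC][32-41 FREE] -> 6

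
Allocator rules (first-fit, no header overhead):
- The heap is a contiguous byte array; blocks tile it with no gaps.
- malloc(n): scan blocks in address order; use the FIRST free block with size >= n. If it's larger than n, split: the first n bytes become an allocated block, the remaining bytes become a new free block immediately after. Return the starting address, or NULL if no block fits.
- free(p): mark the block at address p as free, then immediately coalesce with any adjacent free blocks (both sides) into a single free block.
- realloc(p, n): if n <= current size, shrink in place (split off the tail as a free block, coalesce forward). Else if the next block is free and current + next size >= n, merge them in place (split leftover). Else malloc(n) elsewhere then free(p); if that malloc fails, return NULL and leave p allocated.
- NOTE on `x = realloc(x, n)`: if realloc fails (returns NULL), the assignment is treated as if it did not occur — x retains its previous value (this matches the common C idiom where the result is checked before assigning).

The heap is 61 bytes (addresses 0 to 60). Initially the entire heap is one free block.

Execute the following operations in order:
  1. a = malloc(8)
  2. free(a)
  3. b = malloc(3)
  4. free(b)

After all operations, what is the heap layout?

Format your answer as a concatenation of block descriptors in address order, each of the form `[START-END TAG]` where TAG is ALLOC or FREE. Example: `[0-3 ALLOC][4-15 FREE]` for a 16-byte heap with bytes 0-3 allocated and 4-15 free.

Op 1: a = malloc(8) -> a = 0; heap: [0-7 ALLOC][8-60 FREE]
Op 2: free(a) -> (freed a); heap: [0-60 FREE]
Op 3: b = malloc(3) -> b = 0; heap: [0-2 ALLOC][3-60 FREE]
Op 4: free(b) -> (freed b); heap: [0-60 FREE]

Answer: [0-60 FREE]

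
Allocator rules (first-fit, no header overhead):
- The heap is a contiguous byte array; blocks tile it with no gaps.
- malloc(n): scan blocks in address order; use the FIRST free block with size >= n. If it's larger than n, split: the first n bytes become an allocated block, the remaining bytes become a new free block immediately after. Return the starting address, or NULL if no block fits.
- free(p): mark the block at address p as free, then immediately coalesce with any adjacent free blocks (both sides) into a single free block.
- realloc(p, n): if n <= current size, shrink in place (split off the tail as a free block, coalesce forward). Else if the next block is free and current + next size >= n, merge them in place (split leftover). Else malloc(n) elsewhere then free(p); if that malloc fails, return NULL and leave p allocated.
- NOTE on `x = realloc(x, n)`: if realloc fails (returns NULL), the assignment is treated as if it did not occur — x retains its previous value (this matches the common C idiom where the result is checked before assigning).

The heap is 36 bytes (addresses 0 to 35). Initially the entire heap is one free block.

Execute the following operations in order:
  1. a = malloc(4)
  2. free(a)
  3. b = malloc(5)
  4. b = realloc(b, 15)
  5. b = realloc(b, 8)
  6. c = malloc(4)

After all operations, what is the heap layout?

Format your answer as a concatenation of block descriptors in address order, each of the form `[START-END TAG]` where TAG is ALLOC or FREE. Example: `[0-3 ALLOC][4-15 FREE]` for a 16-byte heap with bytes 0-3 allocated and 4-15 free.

Op 1: a = malloc(4) -> a = 0; heap: [0-3 ALLOC][4-35 FREE]
Op 2: free(a) -> (freed a); heap: [0-35 FREE]
Op 3: b = malloc(5) -> b = 0; heap: [0-4 ALLOC][5-35 FREE]
Op 4: b = realloc(b, 15) -> b = 0; heap: [0-14 ALLOC][15-35 FREE]
Op 5: b = realloc(b, 8) -> b = 0; heap: [0-7 ALLOC][8-35 FREE]
Op 6: c = malloc(4) -> c = 8; heap: [0-7 ALLOC][8-11 ALLOC][12-35 FREE]

Answer: [0-7 ALLOC][8-11 ALLOC][12-35 FREE]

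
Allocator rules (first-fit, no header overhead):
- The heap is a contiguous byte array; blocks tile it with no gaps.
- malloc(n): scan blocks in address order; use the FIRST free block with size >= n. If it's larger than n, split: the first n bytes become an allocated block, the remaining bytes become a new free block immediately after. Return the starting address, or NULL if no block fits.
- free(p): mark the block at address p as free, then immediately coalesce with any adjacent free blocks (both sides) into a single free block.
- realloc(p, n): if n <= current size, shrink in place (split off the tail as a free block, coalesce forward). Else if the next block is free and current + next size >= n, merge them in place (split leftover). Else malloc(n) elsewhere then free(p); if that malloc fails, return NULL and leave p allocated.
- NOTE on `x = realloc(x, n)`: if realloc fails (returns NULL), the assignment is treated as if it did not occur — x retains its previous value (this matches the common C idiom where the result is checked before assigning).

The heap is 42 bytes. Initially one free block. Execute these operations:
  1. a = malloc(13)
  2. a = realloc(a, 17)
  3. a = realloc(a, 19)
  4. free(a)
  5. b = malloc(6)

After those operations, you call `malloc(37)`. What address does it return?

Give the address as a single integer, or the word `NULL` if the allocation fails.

Answer: NULL

Derivation:
Op 1: a = malloc(13) -> a = 0; heap: [0-12 ALLOC][13-41 FREE]
Op 2: a = realloc(a, 17) -> a = 0; heap: [0-16 ALLOC][17-41 FREE]
Op 3: a = realloc(a, 19) -> a = 0; heap: [0-18 ALLOC][19-41 FREE]
Op 4: free(a) -> (freed a); heap: [0-41 FREE]
Op 5: b = malloc(6) -> b = 0; heap: [0-5 ALLOC][6-41 FREE]
malloc(37): first-fit scan over [0-5 ALLOC][6-41 FREE] -> NULL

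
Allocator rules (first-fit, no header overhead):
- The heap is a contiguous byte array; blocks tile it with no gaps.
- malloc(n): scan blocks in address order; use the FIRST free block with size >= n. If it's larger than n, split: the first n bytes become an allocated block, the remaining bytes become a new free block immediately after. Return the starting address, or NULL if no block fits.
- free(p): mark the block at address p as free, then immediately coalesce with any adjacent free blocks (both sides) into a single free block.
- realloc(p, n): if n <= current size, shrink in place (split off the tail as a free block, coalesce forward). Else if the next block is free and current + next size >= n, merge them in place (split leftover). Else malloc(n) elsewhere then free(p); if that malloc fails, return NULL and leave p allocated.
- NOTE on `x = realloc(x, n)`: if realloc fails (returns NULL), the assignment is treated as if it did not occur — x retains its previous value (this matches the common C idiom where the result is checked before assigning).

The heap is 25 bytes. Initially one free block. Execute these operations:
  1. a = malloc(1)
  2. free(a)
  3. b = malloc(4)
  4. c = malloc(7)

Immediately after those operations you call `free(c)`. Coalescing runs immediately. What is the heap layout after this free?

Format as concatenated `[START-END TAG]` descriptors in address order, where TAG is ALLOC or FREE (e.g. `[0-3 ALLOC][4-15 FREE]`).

Answer: [0-3 ALLOC][4-24 FREE]

Derivation:
Op 1: a = malloc(1) -> a = 0; heap: [0-0 ALLOC][1-24 FREE]
Op 2: free(a) -> (freed a); heap: [0-24 FREE]
Op 3: b = malloc(4) -> b = 0; heap: [0-3 ALLOC][4-24 FREE]
Op 4: c = malloc(7) -> c = 4; heap: [0-3 ALLOC][4-10 ALLOC][11-24 FREE]
free(c): c = 4 -> block [4-10 ALLOC]; mark free, coalesce with adjacent free neighbors -> [0-3 ALLOC][4-24 FREE]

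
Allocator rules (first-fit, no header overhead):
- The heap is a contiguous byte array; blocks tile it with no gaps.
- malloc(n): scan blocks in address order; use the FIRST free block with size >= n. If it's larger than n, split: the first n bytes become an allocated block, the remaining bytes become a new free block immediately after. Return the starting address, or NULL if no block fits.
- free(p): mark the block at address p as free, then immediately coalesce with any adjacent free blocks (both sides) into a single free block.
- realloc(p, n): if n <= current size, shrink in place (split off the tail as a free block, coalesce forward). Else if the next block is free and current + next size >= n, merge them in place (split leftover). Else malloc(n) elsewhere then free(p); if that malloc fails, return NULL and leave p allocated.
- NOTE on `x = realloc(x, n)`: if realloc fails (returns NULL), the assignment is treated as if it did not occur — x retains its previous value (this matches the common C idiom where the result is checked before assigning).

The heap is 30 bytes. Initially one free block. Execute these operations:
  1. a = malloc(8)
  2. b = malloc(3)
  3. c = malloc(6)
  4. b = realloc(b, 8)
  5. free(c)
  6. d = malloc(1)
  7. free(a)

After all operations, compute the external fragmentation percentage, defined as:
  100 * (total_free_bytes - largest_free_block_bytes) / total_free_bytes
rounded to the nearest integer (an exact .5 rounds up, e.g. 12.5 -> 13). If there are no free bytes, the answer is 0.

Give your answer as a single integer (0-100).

Answer: 62

Derivation:
Op 1: a = malloc(8) -> a = 0; heap: [0-7 ALLOC][8-29 FREE]
Op 2: b = malloc(3) -> b = 8; heap: [0-7 ALLOC][8-10 ALLOC][11-29 FREE]
Op 3: c = malloc(6) -> c = 11; heap: [0-7 ALLOC][8-10 ALLOC][11-16 ALLOC][17-29 FREE]
Op 4: b = realloc(b, 8) -> b = 17; heap: [0-7 ALLOC][8-10 FREE][11-16 ALLOC][17-24 ALLOC][25-29 FREE]
Op 5: free(c) -> (freed c); heap: [0-7 ALLOC][8-16 FREE][17-24 ALLOC][25-29 FREE]
Op 6: d = malloc(1) -> d = 8; heap: [0-7 ALLOC][8-8 ALLOC][9-16 FREE][17-24 ALLOC][25-29 FREE]
Op 7: free(a) -> (freed a); heap: [0-7 FREE][8-8 ALLOC][9-16 FREE][17-24 ALLOC][25-29 FREE]
Free blocks: [8 8 5] total_free=21 largest=8 -> 100*(21-8)/21 = 1300/21 ≈ 61.905 -> rounds to 62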